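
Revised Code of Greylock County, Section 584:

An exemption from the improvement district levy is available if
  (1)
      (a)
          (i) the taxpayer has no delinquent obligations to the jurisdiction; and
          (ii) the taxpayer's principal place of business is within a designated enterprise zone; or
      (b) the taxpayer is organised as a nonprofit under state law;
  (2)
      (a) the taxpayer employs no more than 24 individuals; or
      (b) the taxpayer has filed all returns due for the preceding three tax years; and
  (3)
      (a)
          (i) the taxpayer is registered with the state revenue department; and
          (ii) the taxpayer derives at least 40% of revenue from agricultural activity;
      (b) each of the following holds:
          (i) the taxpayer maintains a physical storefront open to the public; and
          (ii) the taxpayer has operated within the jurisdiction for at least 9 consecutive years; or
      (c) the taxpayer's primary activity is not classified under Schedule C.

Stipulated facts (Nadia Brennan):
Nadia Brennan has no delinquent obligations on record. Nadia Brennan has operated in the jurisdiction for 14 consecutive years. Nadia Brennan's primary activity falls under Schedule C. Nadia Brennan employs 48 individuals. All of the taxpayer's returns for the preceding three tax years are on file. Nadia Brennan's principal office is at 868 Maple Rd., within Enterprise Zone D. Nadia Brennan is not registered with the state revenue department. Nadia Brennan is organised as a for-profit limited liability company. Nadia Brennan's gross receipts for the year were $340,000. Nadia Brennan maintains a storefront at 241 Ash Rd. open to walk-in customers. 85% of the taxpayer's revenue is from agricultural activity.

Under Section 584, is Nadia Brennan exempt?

Yes — exempt.

(i) no delinquency — met.
(ii) in enterprise zone — holds.
(a) = T AND T = true.
(b) nonprofit — not satisfied.
So (1) is satisfied (T OR F).
(a) ≤ 24 employees — not satisfied.
(b) returns current — satisfied.
(2): F OR T → true.
(i) state-registered — not satisfied.
(ii) ≥40% agricultural — satisfied.
(a): F AND T → false.
(i) has storefront — holds.
(ii) ≥ 9 yrs in jurisdiction — holds.
(b) = T AND T = true.
(c) not (Schedule C activity) — fails.
(3): F OR T OR F → true.
So Overall is satisfied (T AND T AND T).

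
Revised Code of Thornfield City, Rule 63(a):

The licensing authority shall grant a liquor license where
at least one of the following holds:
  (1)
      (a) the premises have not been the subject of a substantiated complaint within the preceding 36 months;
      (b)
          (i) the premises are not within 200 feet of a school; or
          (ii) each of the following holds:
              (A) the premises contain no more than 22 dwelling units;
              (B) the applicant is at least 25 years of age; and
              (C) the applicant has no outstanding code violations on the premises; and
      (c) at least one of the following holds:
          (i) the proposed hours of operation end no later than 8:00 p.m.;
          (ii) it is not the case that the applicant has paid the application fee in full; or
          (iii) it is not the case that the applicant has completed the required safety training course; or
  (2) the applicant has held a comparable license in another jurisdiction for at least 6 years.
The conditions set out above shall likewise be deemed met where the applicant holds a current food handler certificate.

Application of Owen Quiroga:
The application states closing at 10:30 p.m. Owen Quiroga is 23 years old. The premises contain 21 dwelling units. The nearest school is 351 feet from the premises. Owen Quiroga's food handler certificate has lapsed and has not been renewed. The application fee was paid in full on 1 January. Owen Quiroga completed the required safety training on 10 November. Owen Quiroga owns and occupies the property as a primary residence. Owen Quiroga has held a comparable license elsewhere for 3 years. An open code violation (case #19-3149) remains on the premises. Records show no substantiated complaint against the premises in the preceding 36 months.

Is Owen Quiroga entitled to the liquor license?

No — denied.

(a) no complaint in 36 mo. — satisfied.
(i) ≥200 ft from school — met.
(A) ≤ 22 units — holds.
(B) age ≥ 25 — not met.
(C) no code violations — fails.
(ii): T AND F AND F → false.
(b) = T OR F = true.
(i) closes by 8 p.m. — not met.
(ii) not (fee paid) — fails.
(iii) not (safety training) — fails.
(c): F OR F OR F → false.
(1) = T AND T AND F = false.
(2) prior license ≥ 6 yr — not met.
Overall: F OR F → false.
Exception (food handler cert.) — not satisfied.
Result: main false OR exception false → false.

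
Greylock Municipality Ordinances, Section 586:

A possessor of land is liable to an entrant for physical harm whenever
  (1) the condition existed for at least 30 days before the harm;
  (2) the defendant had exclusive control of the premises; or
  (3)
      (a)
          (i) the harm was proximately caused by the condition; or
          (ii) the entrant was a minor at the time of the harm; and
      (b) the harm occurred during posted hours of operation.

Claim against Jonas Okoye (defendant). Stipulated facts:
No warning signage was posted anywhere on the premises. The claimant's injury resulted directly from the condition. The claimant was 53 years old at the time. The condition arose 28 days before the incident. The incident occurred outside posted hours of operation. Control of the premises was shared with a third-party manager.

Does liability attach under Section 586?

(1) condition ≥30 days old — not met.
(2) exclusive control — not met.
(i) proximate cause — satisfied.
(ii) entrant a minor — not met.
So (a) is satisfied (T OR F).
(b) during posted hours — fails.
So (3) is not satisfied (T AND F).
Overall: F OR F OR F → false.

No — not liable.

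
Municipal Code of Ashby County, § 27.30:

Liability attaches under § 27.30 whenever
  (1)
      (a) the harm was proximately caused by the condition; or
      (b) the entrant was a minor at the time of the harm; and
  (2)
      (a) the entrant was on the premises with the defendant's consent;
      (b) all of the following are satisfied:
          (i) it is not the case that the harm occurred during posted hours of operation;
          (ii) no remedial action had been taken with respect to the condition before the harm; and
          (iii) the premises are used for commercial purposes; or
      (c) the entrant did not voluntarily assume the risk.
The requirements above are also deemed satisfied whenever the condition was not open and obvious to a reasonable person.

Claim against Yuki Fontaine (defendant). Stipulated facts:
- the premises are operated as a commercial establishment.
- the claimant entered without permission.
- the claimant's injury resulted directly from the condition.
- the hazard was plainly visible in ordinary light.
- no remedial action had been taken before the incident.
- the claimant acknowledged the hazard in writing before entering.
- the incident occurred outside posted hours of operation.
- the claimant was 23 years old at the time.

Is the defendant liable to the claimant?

Yes — liable.

(a) proximate cause — holds.
(b) entrant a minor — not satisfied.
(1): T OR F → true.
(a) consent to enter — not satisfied.
(i) not (during posted hours) — satisfied.
(ii) no remedial action — holds.
(iii) commercial use — met.
(b): T AND T AND T → true.
(c) no assumed risk — not met.
(2) = F OR T OR F = true.
So Overall is satisfied (T AND T).
Exception (not open/obvious) — not satisfied.
Result: main true OR exception false → true.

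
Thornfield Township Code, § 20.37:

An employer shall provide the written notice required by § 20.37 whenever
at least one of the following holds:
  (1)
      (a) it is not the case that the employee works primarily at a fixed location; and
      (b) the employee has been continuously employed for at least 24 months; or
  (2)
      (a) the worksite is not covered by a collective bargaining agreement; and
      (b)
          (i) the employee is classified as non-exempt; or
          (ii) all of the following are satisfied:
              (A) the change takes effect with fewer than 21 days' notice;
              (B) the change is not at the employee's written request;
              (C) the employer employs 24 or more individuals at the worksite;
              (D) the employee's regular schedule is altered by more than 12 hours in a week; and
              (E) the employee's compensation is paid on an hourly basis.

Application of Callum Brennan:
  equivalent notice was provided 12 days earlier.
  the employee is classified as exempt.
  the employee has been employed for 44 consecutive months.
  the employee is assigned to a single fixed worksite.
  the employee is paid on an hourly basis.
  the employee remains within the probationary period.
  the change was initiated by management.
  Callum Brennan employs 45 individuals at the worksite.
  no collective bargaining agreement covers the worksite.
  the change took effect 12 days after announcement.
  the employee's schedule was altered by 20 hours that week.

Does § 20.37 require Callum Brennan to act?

Yes — required.

(a) not (fixed location) — not satisfied.
(b) tenure ≥ 24 mo. — met.
(1): F AND T → false.
(a) no CBA — met.
(i) non-exempt — not met.
(A) < 21 days' notice — satisfied.
(B) not employee-requested — holds.
(C) ≥ 24 at site — met.
(D) schedule shift > 12h — met.
(E) hourly-paid — met.
(ii): T AND T AND T AND T AND T → true.
(b) = F OR T = true.
So (2) is satisfied (T AND T).
So Overall is satisfied (F OR T).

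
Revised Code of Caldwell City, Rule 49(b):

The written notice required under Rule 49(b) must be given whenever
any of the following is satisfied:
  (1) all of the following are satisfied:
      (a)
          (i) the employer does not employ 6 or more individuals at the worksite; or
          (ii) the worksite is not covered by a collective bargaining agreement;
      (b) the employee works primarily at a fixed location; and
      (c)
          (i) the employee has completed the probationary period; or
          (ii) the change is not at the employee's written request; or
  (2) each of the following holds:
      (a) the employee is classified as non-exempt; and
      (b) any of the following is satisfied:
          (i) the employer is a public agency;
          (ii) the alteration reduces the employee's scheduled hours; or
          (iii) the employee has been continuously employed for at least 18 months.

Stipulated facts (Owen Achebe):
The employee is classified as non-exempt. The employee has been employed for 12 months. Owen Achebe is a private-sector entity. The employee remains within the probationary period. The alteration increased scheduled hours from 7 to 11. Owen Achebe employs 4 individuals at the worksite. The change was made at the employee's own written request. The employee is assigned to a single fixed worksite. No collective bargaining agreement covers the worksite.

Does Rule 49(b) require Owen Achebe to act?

(i) not (≥ 6 at site) — met.
(ii) no CBA — met.
(a): T OR T → true.
(b) fixed location — satisfied.
(i) past probation — not met.
(ii) not employee-requested — fails.
So (c) is not satisfied (F OR F).
So (1) is not satisfied (T AND T AND F).
(a) non-exempt — satisfied.
(i) public agency — fails.
(ii) hours reduced — not satisfied.
(iii) tenure ≥ 18 mo. — not met.
(b) = F OR F OR F = false.
(2): T AND F → false.
So Overall is not satisfied (F OR F).

No — not required.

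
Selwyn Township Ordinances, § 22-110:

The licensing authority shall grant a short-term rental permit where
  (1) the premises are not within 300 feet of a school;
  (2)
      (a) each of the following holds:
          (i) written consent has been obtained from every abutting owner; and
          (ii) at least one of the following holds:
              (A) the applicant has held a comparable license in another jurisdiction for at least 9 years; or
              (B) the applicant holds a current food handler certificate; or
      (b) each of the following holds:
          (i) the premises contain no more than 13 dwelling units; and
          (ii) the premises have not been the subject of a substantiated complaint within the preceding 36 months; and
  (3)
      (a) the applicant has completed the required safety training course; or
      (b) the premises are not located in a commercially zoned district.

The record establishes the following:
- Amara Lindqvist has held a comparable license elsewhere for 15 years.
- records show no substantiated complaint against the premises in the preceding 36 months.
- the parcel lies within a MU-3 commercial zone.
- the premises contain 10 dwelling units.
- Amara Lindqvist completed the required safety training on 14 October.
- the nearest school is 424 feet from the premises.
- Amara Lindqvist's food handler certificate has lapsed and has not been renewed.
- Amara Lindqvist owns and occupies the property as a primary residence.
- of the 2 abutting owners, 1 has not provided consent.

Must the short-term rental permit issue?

Yes — granted.

(1) ≥300 ft from school — met.
(i) all abutters consent — fails.
(A) prior license ≥ 9 yr — satisfied.
(B) food handler cert. — not met.
So (ii) is satisfied (T OR F).
(a): F AND T → false.
(i) ≤ 13 units — met.
(ii) no complaint in 36 mo. — met.
(b): T AND T → true.
(2) = F OR T = true.
(a) safety training — satisfied.
(b) not (commercially zoned) — not satisfied.
So (3) is satisfied (T OR F).
So Overall is satisfied (T AND T AND T).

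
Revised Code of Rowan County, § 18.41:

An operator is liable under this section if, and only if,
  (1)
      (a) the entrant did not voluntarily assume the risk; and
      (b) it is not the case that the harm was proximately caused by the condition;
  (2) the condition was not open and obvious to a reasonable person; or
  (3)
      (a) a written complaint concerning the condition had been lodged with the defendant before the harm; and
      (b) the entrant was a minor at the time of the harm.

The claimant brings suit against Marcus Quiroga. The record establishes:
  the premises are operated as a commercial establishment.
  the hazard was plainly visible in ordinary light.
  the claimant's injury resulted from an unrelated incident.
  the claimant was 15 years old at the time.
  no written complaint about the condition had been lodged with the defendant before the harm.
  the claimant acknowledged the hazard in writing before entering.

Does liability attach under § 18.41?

No — not liable.

(a) no assumed risk — not satisfied.
(b) not (proximate cause) — met.
So (1) is not satisfied (F AND T).
(2) not open/obvious — fails.
(a) complaint lodged — fails.
(b) entrant a minor — holds.
(3) = F AND T = false.
Overall = F OR F OR F = false.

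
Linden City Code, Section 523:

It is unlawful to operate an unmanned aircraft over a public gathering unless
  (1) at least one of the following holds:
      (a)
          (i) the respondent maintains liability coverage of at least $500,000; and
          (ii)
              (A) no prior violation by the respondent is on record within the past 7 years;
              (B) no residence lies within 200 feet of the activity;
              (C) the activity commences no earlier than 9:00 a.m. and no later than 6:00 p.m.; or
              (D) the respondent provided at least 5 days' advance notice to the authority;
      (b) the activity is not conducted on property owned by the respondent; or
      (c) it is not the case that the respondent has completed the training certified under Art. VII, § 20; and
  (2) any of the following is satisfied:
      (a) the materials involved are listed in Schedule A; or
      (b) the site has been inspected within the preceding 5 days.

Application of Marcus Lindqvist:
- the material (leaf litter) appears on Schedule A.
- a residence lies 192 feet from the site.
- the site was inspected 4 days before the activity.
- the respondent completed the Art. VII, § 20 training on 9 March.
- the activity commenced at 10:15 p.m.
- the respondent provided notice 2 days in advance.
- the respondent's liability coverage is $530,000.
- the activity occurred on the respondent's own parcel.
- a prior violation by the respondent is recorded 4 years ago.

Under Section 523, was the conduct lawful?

(i) coverage ≥ $500,000 — holds.
(A) no prior violation — not satisfied.
(B) no residence in 200 ft — fails.
(C) start within hours — not met.
(D) ≥5 days' notice — fails.
(ii) = F OR F OR F OR F = false.
So (a) is not satisfied (T AND F).
(b) not (own property) — not met.
(c) not (training certified) — fails.
(1) = F OR F OR F = false.
(a) Schedule A material — satisfied.
(b) site inspected — satisfied.
(2): T OR T → true.
Overall: F AND T → false.

No — unlawful.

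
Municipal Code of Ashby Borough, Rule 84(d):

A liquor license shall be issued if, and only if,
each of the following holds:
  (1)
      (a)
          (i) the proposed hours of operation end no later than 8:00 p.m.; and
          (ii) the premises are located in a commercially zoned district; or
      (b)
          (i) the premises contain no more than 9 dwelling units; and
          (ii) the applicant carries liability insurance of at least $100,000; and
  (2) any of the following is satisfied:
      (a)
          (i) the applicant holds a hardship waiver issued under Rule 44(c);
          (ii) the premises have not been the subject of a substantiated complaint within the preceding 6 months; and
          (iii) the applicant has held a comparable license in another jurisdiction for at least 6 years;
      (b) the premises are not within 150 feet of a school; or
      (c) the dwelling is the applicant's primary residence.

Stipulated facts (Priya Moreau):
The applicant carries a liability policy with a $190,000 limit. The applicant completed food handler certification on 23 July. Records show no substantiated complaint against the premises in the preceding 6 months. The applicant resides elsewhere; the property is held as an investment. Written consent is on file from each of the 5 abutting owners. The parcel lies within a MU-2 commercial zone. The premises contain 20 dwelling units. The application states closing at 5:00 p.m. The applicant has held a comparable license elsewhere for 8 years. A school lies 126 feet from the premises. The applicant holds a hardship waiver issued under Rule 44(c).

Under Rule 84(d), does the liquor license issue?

(i) closes by 8 p.m. — met.
(ii) commercially zoned — met.
(a): T AND T → true.
(i) ≤ 9 units — fails.
(ii) insurance ≥ $100,000 — holds.
So (b) is not satisfied (F AND T).
So (1) is satisfied (T OR F).
(i) hardship waiver — holds.
(ii) no complaint in 6 mo. — holds.
(iii) prior license ≥ 6 yr — satisfied.
So (a) is satisfied (T AND T AND T).
(b) ≥150 ft from school — not satisfied.
(c) primary residence — not satisfied.
(2): T OR F OR F → true.
Overall: T AND T → true.

Yes — granted.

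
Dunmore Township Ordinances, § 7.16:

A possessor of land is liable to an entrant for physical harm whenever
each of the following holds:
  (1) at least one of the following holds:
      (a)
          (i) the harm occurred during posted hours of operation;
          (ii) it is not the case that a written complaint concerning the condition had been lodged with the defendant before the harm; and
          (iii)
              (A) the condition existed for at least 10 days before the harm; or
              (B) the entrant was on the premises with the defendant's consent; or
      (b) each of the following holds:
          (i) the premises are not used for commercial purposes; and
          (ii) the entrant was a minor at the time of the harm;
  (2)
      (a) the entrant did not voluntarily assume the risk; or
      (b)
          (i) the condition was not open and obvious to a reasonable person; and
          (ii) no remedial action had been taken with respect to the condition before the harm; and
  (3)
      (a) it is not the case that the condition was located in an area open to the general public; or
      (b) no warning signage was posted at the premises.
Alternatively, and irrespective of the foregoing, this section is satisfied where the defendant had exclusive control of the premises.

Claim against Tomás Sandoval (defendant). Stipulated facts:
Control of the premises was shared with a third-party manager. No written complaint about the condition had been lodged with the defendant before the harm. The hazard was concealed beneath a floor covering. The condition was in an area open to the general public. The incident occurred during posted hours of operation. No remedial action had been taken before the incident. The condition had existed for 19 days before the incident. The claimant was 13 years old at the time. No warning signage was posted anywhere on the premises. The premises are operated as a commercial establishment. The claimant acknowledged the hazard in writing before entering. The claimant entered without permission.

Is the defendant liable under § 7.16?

(i) during posted hours — met.
(ii) not (complaint lodged) — met.
(A) condition ≥10 days old — met.
(B) consent to enter — not satisfied.
So (iii) is satisfied (T OR F).
So (a) is satisfied (T AND T AND T).
(i) not (commercial use) — fails.
(ii) entrant a minor — satisfied.
(b) = F AND T = false.
So (1) is satisfied (T OR F).
(a) no assumed risk — not met.
(i) not open/obvious — holds.
(ii) no remedial action — met.
(b): T AND T → true.
(2): F OR T → true.
(a) not (public area) — not met.
(b) no signage posted — holds.
So (3) is satisfied (F OR T).
Overall = T AND T AND T = true.
Exception (exclusive control) — not satisfied.
Result: main true OR exception false → true.

Yes — liable.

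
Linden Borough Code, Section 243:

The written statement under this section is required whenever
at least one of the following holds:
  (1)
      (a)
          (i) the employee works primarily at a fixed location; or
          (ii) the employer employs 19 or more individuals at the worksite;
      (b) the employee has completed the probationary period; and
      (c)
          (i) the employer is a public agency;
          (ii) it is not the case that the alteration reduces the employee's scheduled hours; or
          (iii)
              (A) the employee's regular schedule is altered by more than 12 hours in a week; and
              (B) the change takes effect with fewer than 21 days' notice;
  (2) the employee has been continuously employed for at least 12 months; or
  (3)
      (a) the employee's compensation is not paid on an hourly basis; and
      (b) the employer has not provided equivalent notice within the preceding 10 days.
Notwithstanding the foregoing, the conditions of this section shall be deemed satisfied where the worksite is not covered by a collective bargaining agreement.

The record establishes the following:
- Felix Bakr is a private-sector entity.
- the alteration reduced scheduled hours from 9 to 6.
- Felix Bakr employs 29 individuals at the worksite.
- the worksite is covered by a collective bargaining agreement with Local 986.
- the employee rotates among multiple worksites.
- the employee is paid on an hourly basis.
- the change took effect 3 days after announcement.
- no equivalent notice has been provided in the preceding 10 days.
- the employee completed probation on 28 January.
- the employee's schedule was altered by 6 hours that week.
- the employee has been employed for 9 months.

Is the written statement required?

No — not required.

(i) fixed location — not met.
(ii) ≥ 19 at site — satisfied.
So (a) is satisfied (F OR T).
(b) past probation — holds.
(i) public agency — fails.
(ii) not (hours reduced) — not satisfied.
(A) schedule shift > 12h — not met.
(B) < 21 days' notice — holds.
(iii) = F AND T = false.
(c) = F OR F OR F = false.
(1): T AND T AND F → false.
(2) tenure ≥ 12 mo. — not met.
(a) not (hourly-paid) — not satisfied.
(b) no recent notice — met.
(3) = F AND T = false.
Overall = F OR F OR F = false.
Exception (no CBA) — not satisfied.
Result: main false OR exception false → false.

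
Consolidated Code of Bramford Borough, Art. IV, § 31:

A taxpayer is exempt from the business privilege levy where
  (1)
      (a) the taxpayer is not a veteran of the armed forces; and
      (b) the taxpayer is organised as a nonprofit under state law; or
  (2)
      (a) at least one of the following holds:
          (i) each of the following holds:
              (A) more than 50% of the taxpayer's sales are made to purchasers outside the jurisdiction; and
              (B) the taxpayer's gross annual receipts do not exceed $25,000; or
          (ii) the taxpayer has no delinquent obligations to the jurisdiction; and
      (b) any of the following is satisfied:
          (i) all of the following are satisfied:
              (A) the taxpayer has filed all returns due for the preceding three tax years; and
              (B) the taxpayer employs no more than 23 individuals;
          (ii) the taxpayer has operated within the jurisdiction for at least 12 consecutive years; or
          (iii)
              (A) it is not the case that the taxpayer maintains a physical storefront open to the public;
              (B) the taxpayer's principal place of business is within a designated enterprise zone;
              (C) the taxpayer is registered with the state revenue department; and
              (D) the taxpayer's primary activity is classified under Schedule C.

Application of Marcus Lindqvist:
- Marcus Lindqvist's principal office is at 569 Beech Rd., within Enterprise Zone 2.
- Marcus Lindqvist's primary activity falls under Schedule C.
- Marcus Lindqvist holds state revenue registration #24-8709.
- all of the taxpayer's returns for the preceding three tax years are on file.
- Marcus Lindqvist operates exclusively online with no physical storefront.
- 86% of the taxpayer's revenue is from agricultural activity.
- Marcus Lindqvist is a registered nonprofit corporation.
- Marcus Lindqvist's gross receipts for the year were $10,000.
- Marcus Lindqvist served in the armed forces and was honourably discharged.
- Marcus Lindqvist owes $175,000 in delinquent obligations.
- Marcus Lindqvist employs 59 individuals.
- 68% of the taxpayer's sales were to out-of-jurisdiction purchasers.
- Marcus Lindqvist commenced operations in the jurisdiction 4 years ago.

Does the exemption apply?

(a) not (veteran) — not satisfied.
(b) nonprofit — satisfied.
(1) = F AND T = false.
(A) >50% out-of-jur. sales — satisfied.
(B) receipts ≤ $25,000 — holds.
(i): T AND T → true.
(ii) no delinquency — not met.
So (a) is satisfied (T OR F).
(A) returns current — holds.
(B) ≤ 23 employees — not satisfied.
(i): T AND F → false.
(ii) ≥ 12 yrs in jurisdiction — fails.
(A) not (has storefront) — holds.
(B) in enterprise zone — satisfied.
(C) state-registered — met.
(D) Schedule C activity — satisfied.
(iii): T AND T AND T AND T → true.
So (b) is satisfied (F OR F OR T).
(2) = T AND T = true.
So Overall is satisfied (F OR T).

Yes — exempt.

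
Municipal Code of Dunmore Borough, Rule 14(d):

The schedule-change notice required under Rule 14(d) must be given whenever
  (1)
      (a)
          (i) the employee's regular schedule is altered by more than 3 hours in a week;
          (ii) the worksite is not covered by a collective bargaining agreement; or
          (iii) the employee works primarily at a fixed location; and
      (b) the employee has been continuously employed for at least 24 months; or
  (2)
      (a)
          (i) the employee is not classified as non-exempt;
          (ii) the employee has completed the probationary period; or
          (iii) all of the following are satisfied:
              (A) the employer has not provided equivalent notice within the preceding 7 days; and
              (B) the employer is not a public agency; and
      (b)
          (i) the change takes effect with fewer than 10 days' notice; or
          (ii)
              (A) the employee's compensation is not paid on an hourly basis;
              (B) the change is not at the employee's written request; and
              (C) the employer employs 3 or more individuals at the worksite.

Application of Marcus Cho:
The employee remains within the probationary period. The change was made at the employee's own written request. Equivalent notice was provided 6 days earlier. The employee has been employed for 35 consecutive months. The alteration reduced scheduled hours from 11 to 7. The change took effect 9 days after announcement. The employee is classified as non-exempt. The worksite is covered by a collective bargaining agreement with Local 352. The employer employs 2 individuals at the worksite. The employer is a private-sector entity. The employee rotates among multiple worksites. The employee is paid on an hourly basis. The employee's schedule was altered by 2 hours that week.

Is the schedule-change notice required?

(i) schedule shift > 3h — fails.
(ii) no CBA — fails.
(iii) fixed location — fails.
(a): F OR F OR F → false.
(b) tenure ≥ 24 mo. — holds.
So (1) is not satisfied (F AND T).
(i) not (non-exempt) — fails.
(ii) past probation — not met.
(A) no recent notice — not met.
(B) not (public agency) — satisfied.
So (iii) is not satisfied (F AND T).
So (a) is not satisfied (F OR F OR F).
(i) < 10 days' notice — met.
(A) not (hourly-paid) — not met.
(B) not employee-requested — not met.
(C) ≥ 3 at site — not satisfied.
(ii) = F AND F AND F = false.
So (b) is satisfied (T OR F).
So (2) is not satisfied (F AND T).
So Overall is not satisfied (F OR F).

No — not required.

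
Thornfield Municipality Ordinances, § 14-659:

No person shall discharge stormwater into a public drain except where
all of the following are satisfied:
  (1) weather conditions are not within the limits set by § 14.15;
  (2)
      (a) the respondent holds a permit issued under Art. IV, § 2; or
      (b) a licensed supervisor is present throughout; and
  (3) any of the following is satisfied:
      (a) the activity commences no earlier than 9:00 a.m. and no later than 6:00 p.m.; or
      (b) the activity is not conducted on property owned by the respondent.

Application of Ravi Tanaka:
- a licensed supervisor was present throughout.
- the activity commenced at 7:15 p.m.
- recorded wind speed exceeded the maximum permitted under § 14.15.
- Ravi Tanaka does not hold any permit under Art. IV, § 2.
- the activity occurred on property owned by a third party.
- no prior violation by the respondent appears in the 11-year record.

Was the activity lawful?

(1) not (weather ok) — met.
(a) holds permit — fails.
(b) supervisor present — met.
(2) = F OR T = true.
(a) start within hours — not satisfied.
(b) not (own property) — holds.
(3) = F OR T = true.
Overall = T AND T AND T = true.

Yes — lawful.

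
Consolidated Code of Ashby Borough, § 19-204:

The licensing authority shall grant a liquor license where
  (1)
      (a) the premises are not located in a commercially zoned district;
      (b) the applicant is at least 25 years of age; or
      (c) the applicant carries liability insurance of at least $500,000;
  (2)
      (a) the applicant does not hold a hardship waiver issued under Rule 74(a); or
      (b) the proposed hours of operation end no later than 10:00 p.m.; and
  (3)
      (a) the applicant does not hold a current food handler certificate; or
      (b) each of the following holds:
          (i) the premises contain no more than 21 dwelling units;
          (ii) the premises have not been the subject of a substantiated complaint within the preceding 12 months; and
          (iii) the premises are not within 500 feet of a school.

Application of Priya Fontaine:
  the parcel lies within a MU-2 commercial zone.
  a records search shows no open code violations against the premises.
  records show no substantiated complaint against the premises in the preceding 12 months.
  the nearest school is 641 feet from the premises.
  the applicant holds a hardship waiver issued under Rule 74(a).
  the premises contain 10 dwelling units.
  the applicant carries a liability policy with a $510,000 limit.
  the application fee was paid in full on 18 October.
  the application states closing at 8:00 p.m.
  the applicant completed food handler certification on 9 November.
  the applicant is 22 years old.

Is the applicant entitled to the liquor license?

Yes — granted.

(a) not (commercially zoned) — fails.
(b) age ≥ 25 — not met.
(c) insurance ≥ $500,000 — satisfied.
(1): F OR F OR T → true.
(a) not (hardship waiver) — not satisfied.
(b) closes by 10 p.m. — holds.
(2): F OR T → true.
(a) not (food handler cert.) — not met.
(i) ≤ 21 units — met.
(ii) no complaint in 12 mo. — satisfied.
(iii) ≥500 ft from school — satisfied.
(b): T AND T AND T → true.
(3): F OR T → true.
So Overall is satisfied (T AND T AND T).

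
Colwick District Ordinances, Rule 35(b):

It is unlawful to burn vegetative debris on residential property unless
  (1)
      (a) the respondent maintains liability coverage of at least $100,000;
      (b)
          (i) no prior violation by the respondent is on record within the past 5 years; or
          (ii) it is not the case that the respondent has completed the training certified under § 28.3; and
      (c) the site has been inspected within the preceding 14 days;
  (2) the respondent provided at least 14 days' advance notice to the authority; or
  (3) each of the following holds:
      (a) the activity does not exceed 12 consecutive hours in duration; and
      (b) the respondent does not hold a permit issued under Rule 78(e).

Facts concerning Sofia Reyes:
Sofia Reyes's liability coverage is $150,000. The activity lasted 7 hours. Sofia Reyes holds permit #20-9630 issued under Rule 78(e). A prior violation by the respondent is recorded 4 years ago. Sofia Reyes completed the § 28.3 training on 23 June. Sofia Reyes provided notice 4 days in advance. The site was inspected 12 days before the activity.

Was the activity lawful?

No — unlawful.

(a) coverage ≥ $100,000 — met.
(i) no prior violation — not met.
(ii) not (training certified) — fails.
(b) = F OR F = false.
(c) site inspected — holds.
(1): T AND F AND T → false.
(2) ≥14 days' notice — not met.
(a) ≤ 12 hrs duration — satisfied.
(b) not (holds permit) — not met.
So (3) is not satisfied (T AND F).
Overall = F OR F OR F = false.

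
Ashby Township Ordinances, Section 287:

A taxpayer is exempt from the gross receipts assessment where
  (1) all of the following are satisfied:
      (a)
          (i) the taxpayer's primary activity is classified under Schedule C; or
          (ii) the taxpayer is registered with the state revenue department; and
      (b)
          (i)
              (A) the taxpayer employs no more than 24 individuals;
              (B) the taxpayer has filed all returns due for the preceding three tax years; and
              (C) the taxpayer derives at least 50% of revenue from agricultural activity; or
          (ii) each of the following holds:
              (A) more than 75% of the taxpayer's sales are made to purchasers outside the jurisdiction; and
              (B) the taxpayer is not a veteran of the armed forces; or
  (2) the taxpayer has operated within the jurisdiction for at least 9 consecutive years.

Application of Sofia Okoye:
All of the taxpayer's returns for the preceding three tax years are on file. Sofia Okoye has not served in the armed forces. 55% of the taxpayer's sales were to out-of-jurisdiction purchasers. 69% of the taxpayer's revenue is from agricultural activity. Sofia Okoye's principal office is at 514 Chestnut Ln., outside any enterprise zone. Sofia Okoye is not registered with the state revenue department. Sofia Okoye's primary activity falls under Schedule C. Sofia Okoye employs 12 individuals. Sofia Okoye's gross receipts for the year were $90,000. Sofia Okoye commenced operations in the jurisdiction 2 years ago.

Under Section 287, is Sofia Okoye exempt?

(i) Schedule C activity — satisfied.
(ii) state-registered — not satisfied.
(a): T OR F → true.
(A) ≤ 24 employees — satisfied.
(B) returns current — holds.
(C) ≥50% agricultural — satisfied.
(i) = T AND T AND T = true.
(A) >75% out-of-jur. sales — not met.
(B) not (veteran) — met.
So (ii) is not satisfied (F AND T).
(b) = T OR F = true.
(1) = T AND T = true.
(2) ≥ 9 yrs in jurisdiction — not met.
Overall = T OR F = true.

Yes — exempt.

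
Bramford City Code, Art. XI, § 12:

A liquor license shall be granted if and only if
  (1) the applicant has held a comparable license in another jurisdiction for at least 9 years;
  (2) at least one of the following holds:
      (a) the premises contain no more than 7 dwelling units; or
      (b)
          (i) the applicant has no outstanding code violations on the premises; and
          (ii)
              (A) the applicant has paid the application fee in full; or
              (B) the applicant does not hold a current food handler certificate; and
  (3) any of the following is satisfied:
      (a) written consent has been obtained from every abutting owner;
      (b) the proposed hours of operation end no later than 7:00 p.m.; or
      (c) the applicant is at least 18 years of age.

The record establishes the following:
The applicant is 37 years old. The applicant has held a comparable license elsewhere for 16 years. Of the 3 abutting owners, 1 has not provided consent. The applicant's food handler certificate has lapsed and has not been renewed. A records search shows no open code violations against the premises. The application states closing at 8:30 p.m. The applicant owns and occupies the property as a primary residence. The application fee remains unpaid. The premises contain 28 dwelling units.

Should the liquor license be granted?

Yes — granted.

(1) prior license ≥ 9 yr — satisfied.
(a) ≤ 7 units — not met.
(i) no code violations — met.
(A) fee paid — not met.
(B) not (food handler cert.) — satisfied.
(ii) = F OR T = true.
(b): T AND T → true.
So (2) is satisfied (F OR T).
(a) all abutters consent — not met.
(b) closes by 7 p.m. — not met.
(c) age ≥ 18 — holds.
(3): F OR F OR T → true.
Overall = T AND T AND T = true.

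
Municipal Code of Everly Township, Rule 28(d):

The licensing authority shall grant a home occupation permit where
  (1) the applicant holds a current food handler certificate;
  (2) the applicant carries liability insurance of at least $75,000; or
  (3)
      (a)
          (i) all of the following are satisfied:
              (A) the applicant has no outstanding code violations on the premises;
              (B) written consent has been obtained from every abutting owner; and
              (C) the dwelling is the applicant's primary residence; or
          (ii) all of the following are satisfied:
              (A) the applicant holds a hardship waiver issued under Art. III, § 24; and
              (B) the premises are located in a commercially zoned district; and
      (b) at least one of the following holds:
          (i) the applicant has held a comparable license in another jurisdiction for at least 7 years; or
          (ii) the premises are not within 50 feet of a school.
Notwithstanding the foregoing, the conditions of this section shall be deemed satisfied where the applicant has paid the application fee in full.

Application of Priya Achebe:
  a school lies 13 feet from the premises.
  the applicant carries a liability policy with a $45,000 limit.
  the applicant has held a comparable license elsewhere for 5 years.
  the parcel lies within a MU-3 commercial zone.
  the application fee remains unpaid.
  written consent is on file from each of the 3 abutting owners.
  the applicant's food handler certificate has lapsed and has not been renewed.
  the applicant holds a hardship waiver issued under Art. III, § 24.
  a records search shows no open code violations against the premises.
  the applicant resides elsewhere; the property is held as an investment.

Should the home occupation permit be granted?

No — denied.

(1) food handler cert. — fails.
(2) insurance ≥ $75,000 — not satisfied.
(A) no code violations — holds.
(B) all abutters consent — holds.
(C) primary residence — not met.
So (i) is not satisfied (T AND T AND F).
(A) hardship waiver — met.
(B) commercially zoned — satisfied.
So (ii) is satisfied (T AND T).
So (a) is satisfied (F OR T).
(i) prior license ≥ 7 yr — fails.
(ii) ≥50 ft from school — fails.
(b) = F OR F = false.
(3): T AND F → false.
Overall = F OR F OR F = false.
Exception (fee paid) — not satisfied.
Result: main false OR exception false → false.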